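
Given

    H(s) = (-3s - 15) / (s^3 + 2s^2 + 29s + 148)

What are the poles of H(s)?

The poles are the roots of the denominator s^3 + 2s^2 + 29s + 148 = 0.
Trying s = -4: the polynomial evaluates to 0, so (s + 4) is a factor.
Dividing out leaves s^2 - 2s + 37 = 0.
The quadratic formula then gives s = 1 ± 6j.

s = 1 ± 6j, -4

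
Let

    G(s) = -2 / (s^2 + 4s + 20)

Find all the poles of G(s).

The poles are the roots of the denominator s^2 + 4s + 20 = 0.
Using the quadratic formula: s = (-4 ± √(-64))/2 = -2 ± 4j.

s = -2 ± 4j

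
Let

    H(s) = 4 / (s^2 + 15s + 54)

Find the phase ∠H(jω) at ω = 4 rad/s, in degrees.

At s = j4: numerator = 4, denominator = 38 + j60.
∠H = ∠num − ∠den = 0° − (57.653°) = -57.65°.

∠H(j4) ≈ -57.65°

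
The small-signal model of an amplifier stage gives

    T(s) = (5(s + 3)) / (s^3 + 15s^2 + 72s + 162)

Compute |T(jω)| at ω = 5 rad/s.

Substitute s = j5: numerator = 15 + j25, denominator = -213 + j235.
|T(j5)| = |15 + j25| / |-213 + j235| = 29.155 / 317.17 ≈ 0.09192.

|T(j5)| ≈ 0.09192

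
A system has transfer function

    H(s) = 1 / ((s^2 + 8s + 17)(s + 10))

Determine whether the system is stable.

stable

The poles can be read from the denominator factors: s = -4 ± j, -10.
Since all poles lie strictly in the left half-plane, the system is stable.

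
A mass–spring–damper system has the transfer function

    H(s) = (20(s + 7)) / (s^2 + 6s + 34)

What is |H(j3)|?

|H(j3)| ≈ 4.944

Substitute s = j3: numerator = 140 + j60, denominator = 25 + j18.
|H(j3)| = |140 + j60| / |25 + j18| = 152.32 / 30.806 ≈ 4.944.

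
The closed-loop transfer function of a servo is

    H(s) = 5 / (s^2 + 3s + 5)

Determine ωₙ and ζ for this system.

Compare the denominator to the standard form s^2 + 2ζωₙs + ωₙ².
ωₙ² = 5, so ωₙ = √5 ≈ 2.236 rad/s.
2ζωₙ = 3, so ζ = 3/(2·√5) ≈ 0.6708.

ωₙ ≈ 2.236 rad/s, ζ ≈ 0.6708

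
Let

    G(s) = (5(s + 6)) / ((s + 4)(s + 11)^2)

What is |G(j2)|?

|G(j2)| ≈ 0.05657

Substitute s = j2: numerator = 30 + j10, denominator = 380 + j410.
|G(j2)| = |30 + j10| / |380 + j410| = 31.623 / 559.02 ≈ 0.05657.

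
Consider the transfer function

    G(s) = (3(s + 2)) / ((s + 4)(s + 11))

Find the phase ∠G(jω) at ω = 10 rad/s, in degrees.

∠G(j10) ≈ -31.78°

At s = j10: numerator = 6 + j30, denominator = -56 + j150.
∠G = ∠num − ∠den = 78.690° − (110.47°) = -31.78°.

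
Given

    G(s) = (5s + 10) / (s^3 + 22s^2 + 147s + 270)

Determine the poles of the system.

s = -10, -9, -3

The poles are the roots of the denominator s^3 + 22s^2 + 147s + 270 = 0.
Trying s = -10: the polynomial evaluates to 0, so (s + 10) is a factor.
Dividing out leaves s^2 + 12s + 27 = 0.
Factoring the quadratic: (s + 9)(s + 3) = 0.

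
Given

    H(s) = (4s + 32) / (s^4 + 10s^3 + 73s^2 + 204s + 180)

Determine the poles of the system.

s = -3 ± 6j, -2, -2

The poles are the roots of the denominator s^4 + 10s^3 + 73s^2 + 204s + 180 = 0.
Trying s = -2: the polynomial evaluates to 0, so (s + 2) is a factor.
Dividing out leaves s^3 + 8s^2 + 57s + 90 = 0.
This factors further as (s^2 + 6s + 45)(s + 2) = 0.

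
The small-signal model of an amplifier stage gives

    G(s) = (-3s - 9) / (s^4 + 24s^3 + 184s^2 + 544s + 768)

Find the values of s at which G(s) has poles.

s = -12, -8, -2 + 2j, -2 - 2j

The poles are the roots of the denominator s^4 + 24s^3 + 184s^2 + 544s + 768 = 0.
Trying s = -12: the polynomial evaluates to 0, so (s + 12) is a factor.
Dividing out leaves s^3 + 12s^2 + 40s + 64 = 0.
This factors further as (s + 8)(s^2 + 4s + 8) = 0.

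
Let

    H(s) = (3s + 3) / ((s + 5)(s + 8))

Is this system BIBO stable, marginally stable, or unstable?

The poles can be read from the denominator factors: s = -5, -8.
Since all poles lie strictly in the left half-plane, the system is stable.

stable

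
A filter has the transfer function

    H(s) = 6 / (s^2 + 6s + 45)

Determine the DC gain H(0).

Set s = 0: H(0) = (6) / (45) = 2/15.

H(0) = 2/15 ≈ 0.1333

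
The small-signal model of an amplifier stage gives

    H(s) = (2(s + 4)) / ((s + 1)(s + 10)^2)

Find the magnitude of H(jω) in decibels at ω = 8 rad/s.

Substitute s = j8: numerator = 8 + j16, denominator = -1244 + j448.
|H(j8)| = |8 + j16| / |-1244 + j448| = 17.889 / 1322.2 ≈ 0.01353.
In decibels: 20·log₁₀(0.01353) ≈ -37.4 dB.

|H(j8)|_dB ≈ -37.4 dB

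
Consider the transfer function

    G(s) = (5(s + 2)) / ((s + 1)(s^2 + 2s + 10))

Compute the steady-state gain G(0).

At s = 0 each factor (s + a) contributes a and each (s^2 + bs + c) contributes c.
G(0) = 5·(2) / ((1) · (10)) = 10/10 = 1.

G(0) = 1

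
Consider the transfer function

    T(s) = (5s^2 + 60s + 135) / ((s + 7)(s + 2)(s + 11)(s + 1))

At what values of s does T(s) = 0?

s = -9, -3

Set the numerator to zero: 5s^2 + 60s + 135 = 0, i.e. 5·(s^2 + 12s + 27) = 0.
Factoring: (s + 9)(s + 3) = 0.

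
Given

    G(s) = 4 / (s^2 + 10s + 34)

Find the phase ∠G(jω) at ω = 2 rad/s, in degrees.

∠G(j2) ≈ -33.69°

At s = j2: numerator = 4, denominator = 30 + j20.
∠G = ∠num − ∠den = 0° − (33.690°) = -33.69°.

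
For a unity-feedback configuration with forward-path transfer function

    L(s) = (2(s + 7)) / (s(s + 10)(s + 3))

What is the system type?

The denominator has 1 factor of s at the origin (free integrator), so this is a Type 1 system.

Type 1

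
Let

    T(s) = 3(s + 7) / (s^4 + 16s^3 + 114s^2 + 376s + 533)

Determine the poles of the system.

The poles are the roots of the denominator s^4 + 16s^3 + 114s^2 + 376s + 533 = 0.
No real roots exist; factor into two real quadratics: (s^2 + 10s + 41)(s^2 + 6s + 13) = 0.
Each quadratic gives a conjugate pair via the quadratic formula.

s = -5 + 4j, -5 - 4j, -3 + 2j, -3 - 2j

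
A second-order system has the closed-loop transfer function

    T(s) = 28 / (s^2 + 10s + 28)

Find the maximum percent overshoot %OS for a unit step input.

%OS ≈ 0.0115%

Comparing s^2 + 10s + 28 to s^2 + 2ζωₙs + ωₙ²: ωₙ = √28 ≈ 5.292 rad/s and ζ = 10/(2·√28) ≈ 0.9449.
%OS = 100·exp(−πζ/√(1−ζ²)) = 100·exp(−π·0.9449/√(1−0.9449²)) ≈ 0.0115%.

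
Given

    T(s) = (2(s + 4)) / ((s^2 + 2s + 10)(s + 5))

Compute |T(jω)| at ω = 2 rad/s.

Substitute s = j2: numerator = 8 + j4, denominator = 22 + j32.
|T(j2)| = |8 + j4| / |22 + j32| = 8.9443 / 38.833 ≈ 0.2303.

|T(j2)| ≈ 0.2303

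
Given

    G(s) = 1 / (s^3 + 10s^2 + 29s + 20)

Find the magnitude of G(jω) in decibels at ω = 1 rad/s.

|G(j1)|_dB ≈ -29.5 dB

Substitute s = j1: numerator = 1, denominator = 10 + j28.
|G(j1)| = |1| / |10 + j28| = 1 / 29.732 ≈ 0.03363.
In decibels: 20·log₁₀(0.03363) ≈ -29.5 dB.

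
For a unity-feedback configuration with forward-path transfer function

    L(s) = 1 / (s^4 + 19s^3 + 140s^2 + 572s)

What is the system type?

Factor s from the denominator: s^4 + 19s^3 + 140s^2 + 572s = s·(s^3 + 19s^2 + 140s + 572).
There is 1 pole at the origin, so the system is Type 1.

Type 1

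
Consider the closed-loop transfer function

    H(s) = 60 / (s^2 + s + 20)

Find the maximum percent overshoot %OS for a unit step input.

%OS ≈ 70.2%

Comparing s^2 + s + 20 to s^2 + 2ζωₙs + ωₙ²: ωₙ = √20 ≈ 4.472 rad/s and ζ = 1/(2·√20) ≈ 0.1118.
%OS = 100·exp(−πζ/√(1−ζ²)) = 100·exp(−π·0.1118/√(1−0.1118²)) ≈ 70.2%.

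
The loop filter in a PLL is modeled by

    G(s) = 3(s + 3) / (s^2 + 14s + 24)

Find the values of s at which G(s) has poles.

s = -2, -12

The poles are the roots of the denominator s^2 + 14s + 24 = 0.
Factoring: (s + 2)(s + 12) = 0, so s = -2 and s = -12.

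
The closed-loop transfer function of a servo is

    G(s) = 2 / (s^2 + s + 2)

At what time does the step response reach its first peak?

t_p ≈ 2.375 s

Comparing s^2 + s + 2 to s^2 + 2ζωₙs + ωₙ²: ωₙ = √2 ≈ 1.414 rad/s and ζ = 1/(2·√2) ≈ 0.3536.
ζωₙ = 1/2 = 0.5, so ω_d = ωₙ√(1−ζ²) = √(ωₙ² − (ζωₙ)²) = √(2 − 0.5²) = √1.75 ≈ 1.323 rad/s.
t_p = π/ω_d = π/1.323 ≈ 2.375 s.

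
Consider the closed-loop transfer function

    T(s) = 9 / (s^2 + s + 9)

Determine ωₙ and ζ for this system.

ωₙ = 3 rad/s, ζ ≈ 0.1667

Compare the denominator to the standard form s^2 + 2ζωₙs + ωₙ².
ωₙ² = 9, so ωₙ = 3 rad/s.
2ζωₙ = 1, so ζ = 1/(2·3) ≈ 0.1667.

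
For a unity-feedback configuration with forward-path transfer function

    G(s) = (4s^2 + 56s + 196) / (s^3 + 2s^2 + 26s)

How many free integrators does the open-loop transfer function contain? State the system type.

Type 1

Factor s from the denominator: s^3 + 2s^2 + 26s = s·(s^2 + 2s + 26).
There is 1 pole at the origin, so the system is Type 1.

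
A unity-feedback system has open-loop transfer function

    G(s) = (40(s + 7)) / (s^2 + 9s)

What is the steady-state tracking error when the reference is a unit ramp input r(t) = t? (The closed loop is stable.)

G(s) has one pole at the origin.
This is a Type 1 system. Kv = lim_{s→0} s·G(s) = 280/9.
e_ss = 1/Kv = 1/(280/9) = 9/280 ≈ 0.03214.

e_ss = 0.03214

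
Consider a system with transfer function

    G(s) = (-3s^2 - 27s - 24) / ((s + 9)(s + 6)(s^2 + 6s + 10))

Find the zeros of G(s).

Set the numerator to zero: -3s^2 - 27s - 24 = 0, i.e. -3·(s^2 + 9s + 8) = 0.
Factoring: (s + 8)(s + 1) = 0.

s = -8, -1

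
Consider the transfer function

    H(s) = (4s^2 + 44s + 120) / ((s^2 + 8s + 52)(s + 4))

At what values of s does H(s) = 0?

s = -5, -6

Set the numerator to zero: 4s^2 + 44s + 120 = 0, i.e. 4·(s^2 + 11s + 30) = 0.
Factoring: (s + 5)(s + 6) = 0.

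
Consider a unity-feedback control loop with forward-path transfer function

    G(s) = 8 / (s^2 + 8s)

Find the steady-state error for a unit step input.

G(s) has one pole at the origin.
This is a Type 1 system; for a step input the steady-state error is zero.

e_ss = 0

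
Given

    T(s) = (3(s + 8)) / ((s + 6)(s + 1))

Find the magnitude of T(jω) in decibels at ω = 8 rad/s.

Substitute s = j8: numerator = 24 + j24, denominator = -58 + j56.
|T(j8)| = |24 + j24| / |-58 + j56| = 33.941 / 80.623 ≈ 0.4210.
In decibels: 20·log₁₀(0.4210) ≈ -7.51 dB.

|T(j8)|_dB ≈ -7.51 dB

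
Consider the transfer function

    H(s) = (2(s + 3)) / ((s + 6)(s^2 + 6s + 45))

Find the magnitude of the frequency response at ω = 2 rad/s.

|H(j2)| ≈ 0.02669

Substitute s = j2: numerator = 6 + j4, denominator = 222 + j154.
|H(j2)| = |6 + j4| / |222 + j154| = 7.2111 / 270.19 ≈ 0.02669.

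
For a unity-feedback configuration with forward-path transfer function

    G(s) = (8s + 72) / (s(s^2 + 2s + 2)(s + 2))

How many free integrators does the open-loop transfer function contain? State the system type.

Type 1

The denominator has 1 factor of s at the origin (free integrator), so this is a Type 1 system.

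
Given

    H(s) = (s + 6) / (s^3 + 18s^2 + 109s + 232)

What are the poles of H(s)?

s = -5 + 2j, -5 - 2j, -8

The poles are the roots of the denominator s^3 + 18s^2 + 109s + 232 = 0.
Trying s = -8: the polynomial evaluates to 0, so (s + 8) is a factor.
Dividing out leaves s^2 + 10s + 29 = 0.
The quadratic formula then gives s = -5 ± 2j.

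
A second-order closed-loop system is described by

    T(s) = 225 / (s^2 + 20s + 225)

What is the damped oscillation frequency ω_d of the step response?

Comparing s^2 + 20s + 225 to s^2 + 2ζωₙs + ωₙ²: ωₙ = 15 rad/s and ζ = 20/(2·15) ≈ 0.6667.
ζωₙ = 20/2 = 10, so ω_d = ωₙ√(1−ζ²) = √(ωₙ² − (ζωₙ)²) = √(225 − 10²) = √125 ≈ 11.18 rad/s.

ω_d ≈ 11.18 rad/s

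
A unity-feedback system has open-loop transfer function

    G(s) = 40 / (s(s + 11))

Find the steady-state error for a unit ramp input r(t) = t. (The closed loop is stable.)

e_ss = 0.2750

G(s) has one pole at the origin.
This is a Type 1 system. Kv = lim_{s→0} s·G(s) = 40/11.
e_ss = 1/Kv = 1/(40/11) = 11/40 ≈ 0.2750.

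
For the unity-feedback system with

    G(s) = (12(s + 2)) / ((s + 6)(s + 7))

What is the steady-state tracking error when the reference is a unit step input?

G(s) has no poles at the origin.
This is a Type 0 system. Kp = lim_{s→0} G(s) = 24/42 = 4/7.
e_ss = 1/(1 + Kp) = 1/(1 + 4/7) = 7/11 ≈ 0.6364.

e_ss = 0.6364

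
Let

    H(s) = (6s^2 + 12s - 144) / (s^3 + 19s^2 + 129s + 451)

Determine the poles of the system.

s = -4 ± 5j, -11

The poles are the roots of the denominator s^3 + 19s^2 + 129s + 451 = 0.
Trying s = -11: the polynomial evaluates to 0, so (s + 11) is a factor.
Dividing out leaves s^2 + 8s + 41 = 0.
The quadratic formula then gives s = -4 ± 5j.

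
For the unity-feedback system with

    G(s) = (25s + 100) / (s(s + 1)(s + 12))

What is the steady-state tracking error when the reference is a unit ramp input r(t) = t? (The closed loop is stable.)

e_ss = 0.1200

G(s) has one pole at the origin.
This is a Type 1 system. Kv = lim_{s→0} s·G(s) = 100/12 = 25/3.
e_ss = 1/Kv = 1/(25/3) = 3/25 ≈ 0.1200.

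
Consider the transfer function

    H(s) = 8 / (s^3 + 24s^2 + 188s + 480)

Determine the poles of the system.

s = -8, -6, -10

The poles are the roots of the denominator s^3 + 24s^2 + 188s + 480 = 0.
Trying s = -8: the polynomial evaluates to 0, so (s + 8) is a factor.
Dividing out leaves s^2 + 16s + 60 = 0.
Factoring the quadratic: (s + 6)(s + 10) = 0.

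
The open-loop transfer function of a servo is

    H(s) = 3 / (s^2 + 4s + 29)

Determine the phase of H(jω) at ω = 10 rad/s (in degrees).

At s = j10: numerator = 3, denominator = -71 + j40.
∠H = ∠num − ∠den = 0° − (150.60°) = -150.6°.

∠H(j10) ≈ -150.6°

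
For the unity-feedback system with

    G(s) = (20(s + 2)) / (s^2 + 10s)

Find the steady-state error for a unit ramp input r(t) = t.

G(s) has one pole at the origin.
This is a Type 1 system. Kv = lim_{s→0} s·G(s) = 40/10 = 4.
e_ss = 1/Kv = 1/(4) = 1/4 ≈ 0.2500.

e_ss = 0.2500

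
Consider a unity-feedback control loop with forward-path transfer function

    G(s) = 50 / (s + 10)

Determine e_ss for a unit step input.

G(s) has no poles at the origin.
This is a Type 0 system. Kp = lim_{s→0} G(s) = 50/10 = 5.
e_ss = 1/(1 + Kp) = 1/(1 + 5) = 1/6 ≈ 0.1667.

e_ss = 0.1667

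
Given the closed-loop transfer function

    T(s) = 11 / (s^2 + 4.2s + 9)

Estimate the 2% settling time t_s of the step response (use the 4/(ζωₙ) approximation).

Comparing s^2 + 4.2s + 9 to s^2 + 2ζωₙs + ωₙ²: ωₙ = 3 rad/s and ζ = 4.2/(2·3) = 0.7.
ζωₙ = 4.2/2 = 2.1, so t_s ≈ 4/(ζωₙ) = 4/2.1 ≈ 1.905 s.

t_s ≈ 1.905 s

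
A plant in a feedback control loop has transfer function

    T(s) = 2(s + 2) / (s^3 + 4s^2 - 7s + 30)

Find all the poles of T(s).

s = 1 + 2j, 1 - 2j, -6

The poles are the roots of the denominator s^3 + 4s^2 - 7s + 30 = 0.
Trying s = -6: the polynomial evaluates to 0, so (s + 6) is a factor.
Dividing out leaves s^2 - 2s + 5 = 0.
The quadratic formula then gives s = 1 ± 2j.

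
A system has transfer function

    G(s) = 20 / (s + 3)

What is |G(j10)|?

Substitute s = j10: numerator = 20, denominator = 3 + j10.
|G(j10)| = |20| / |3 + j10| = 20 / 10.440 ≈ 1.916.

|G(j10)| ≈ 1.916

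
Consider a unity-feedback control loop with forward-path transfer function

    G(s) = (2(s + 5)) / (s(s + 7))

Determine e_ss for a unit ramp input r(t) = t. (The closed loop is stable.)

e_ss = 0.7000

G(s) has one pole at the origin.
This is a Type 1 system. Kv = lim_{s→0} s·G(s) = 10/7.
e_ss = 1/Kv = 1/(10/7) = 7/10 ≈ 0.7000.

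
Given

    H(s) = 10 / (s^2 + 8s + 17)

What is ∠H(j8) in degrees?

∠H(j8) ≈ -126.3°

At s = j8: numerator = 10, denominator = -47 + j64.
∠H = ∠num − ∠den = 0° − (126.29°) = -126.3°.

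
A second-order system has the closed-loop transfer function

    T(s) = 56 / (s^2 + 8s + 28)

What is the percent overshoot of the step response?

Comparing s^2 + 8s + 28 to s^2 + 2ζωₙs + ωₙ²: ωₙ = √28 ≈ 5.292 rad/s and ζ = 8/(2·√28) ≈ 0.7559.
%OS = 100·exp(−πζ/√(1−ζ²)) = 100·exp(−π·0.7559/√(1−0.7559²)) ≈ 2.66%.

%OS ≈ 2.66%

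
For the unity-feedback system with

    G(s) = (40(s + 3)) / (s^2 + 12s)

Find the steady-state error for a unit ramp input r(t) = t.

e_ss = 0.1000

G(s) has one pole at the origin.
This is a Type 1 system. Kv = lim_{s→0} s·G(s) = 120/12 = 10.
e_ss = 1/Kv = 1/(10) = 1/10 ≈ 0.1000.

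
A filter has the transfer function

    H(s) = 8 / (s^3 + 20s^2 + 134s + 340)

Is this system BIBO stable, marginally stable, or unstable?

The denominator s^3 + 20s^2 + 134s + 340 factors as (s^2 + 10s + 34)(s + 10), giving poles at s = -5 + 3j, -5 - 3j, -10.
Since all poles lie strictly in the left half-plane, the system is stable.

stable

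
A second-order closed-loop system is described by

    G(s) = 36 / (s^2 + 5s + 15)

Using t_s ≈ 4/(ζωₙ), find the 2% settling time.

Comparing s^2 + 5s + 15 to s^2 + 2ζωₙs + ωₙ²: ωₙ = √15 ≈ 3.873 rad/s and ζ = 5/(2·√15) ≈ 0.6455.
ζωₙ = 5/2 = 2.5, so t_s ≈ 4/(ζωₙ) = 4/2.5 = 1.600 s.

t_s ≈ 1.600 s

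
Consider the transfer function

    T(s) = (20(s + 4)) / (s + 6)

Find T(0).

Set s = 0: T(0) = (80) / (6) = 40/3.

T(0) = 40/3 ≈ 13.33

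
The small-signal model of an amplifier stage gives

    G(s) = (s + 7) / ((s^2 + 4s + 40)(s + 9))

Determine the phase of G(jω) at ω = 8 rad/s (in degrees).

∠G(j8) ≈ -119.7°

At s = j8: numerator = 7 + j8, denominator = -472 + j96.
∠G = ∠num − ∠den = 48.814° − (168.50°) = -119.7°.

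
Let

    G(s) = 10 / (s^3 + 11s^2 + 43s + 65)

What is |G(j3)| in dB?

Substitute s = j3: numerator = 10, denominator = -34 + j102.
|G(j3)| = |10| / |-34 + j102| = 10 / 107.52 ≈ 0.09301.
In decibels: 20·log₁₀(0.09301) ≈ -20.6 dB.

|G(j3)|_dB ≈ -20.6 dB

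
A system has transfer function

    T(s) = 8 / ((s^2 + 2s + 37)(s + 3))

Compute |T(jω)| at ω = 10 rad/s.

Substitute s = j10: numerator = 8, denominator = -389 - j570.
|T(j10)| = |8| / |-389 - j570| = 8 / 690.09 ≈ 0.01159.

|T(j10)| ≈ 0.01159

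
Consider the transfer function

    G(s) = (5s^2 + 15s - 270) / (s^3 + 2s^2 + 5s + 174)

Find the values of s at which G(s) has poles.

s = 2 ± 5j, -6

The poles are the roots of the denominator s^3 + 2s^2 + 5s + 174 = 0.
Trying s = -6: the polynomial evaluates to 0, so (s + 6) is a factor.
Dividing out leaves s^2 - 4s + 29 = 0.
The quadratic formula then gives s = 2 ± 5j.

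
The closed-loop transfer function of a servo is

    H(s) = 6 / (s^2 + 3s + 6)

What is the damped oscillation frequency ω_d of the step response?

Comparing s^2 + 3s + 6 to s^2 + 2ζωₙs + ωₙ²: ωₙ = √6 ≈ 2.449 rad/s and ζ = 3/(2·√6) ≈ 0.6124.
ζωₙ = 3/2 = 1.5, so ω_d = ωₙ√(1−ζ²) = √(ωₙ² − (ζωₙ)²) = √(6 − 1.5²) = √3.75 ≈ 1.936 rad/s.

ω_d ≈ 1.936 rad/s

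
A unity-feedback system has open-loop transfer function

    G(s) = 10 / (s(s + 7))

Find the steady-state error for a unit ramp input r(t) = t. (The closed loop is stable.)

e_ss = 0.7000

G(s) has one pole at the origin.
This is a Type 1 system. Kv = lim_{s→0} s·G(s) = 10/7.
e_ss = 1/Kv = 1/(10/7) = 7/10 ≈ 0.7000.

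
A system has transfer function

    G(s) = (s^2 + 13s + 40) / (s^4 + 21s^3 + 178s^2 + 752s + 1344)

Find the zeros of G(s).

Set the numerator to zero: s^2 + 13s + 40 = 0.
Factoring: (s + 5)(s + 8) = 0.

s = -5, -8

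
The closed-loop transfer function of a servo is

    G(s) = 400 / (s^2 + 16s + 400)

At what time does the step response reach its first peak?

Comparing s^2 + 16s + 400 to s^2 + 2ζωₙs + ωₙ²: ωₙ = 20 rad/s and ζ = 16/(2·20) = 0.4.
ζωₙ = 16/2 = 8, so ω_d = ωₙ√(1−ζ²) = √(ωₙ² − (ζωₙ)²) = √(400 − 8²) = √336 ≈ 18.33 rad/s.
t_p = π/ω_d = π/18.33 ≈ 0.1714 s.

t_p ≈ 0.1714 s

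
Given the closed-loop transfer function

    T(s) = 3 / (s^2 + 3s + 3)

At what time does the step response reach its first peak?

Comparing s^2 + 3s + 3 to s^2 + 2ζωₙs + ωₙ²: ωₙ = √3 ≈ 1.732 rad/s and ζ = 3/(2·√3) ≈ 0.8660.
ζωₙ = 3/2 = 1.5, so ω_d = ωₙ√(1−ζ²) = √(ωₙ² − (ζωₙ)²) = √(3 − 1.5²) = √0.75 ≈ 0.8660 rad/s.
t_p = π/ω_d = π/0.8660 ≈ 3.628 s.

t_p ≈ 3.628 s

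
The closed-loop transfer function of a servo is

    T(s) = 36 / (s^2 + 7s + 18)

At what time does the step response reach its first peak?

Comparing s^2 + 7s + 18 to s^2 + 2ζωₙs + ωₙ²: ωₙ = √18 ≈ 4.243 rad/s and ζ = 7/(2·√18) ≈ 0.8250.
ζωₙ = 7/2 = 3.5, so ω_d = ωₙ√(1−ζ²) = √(ωₙ² − (ζωₙ)²) = √(18 − 3.5²) = √5.75 ≈ 2.398 rad/s.
t_p = π/ω_d = π/2.398 ≈ 1.310 s.

t_p ≈ 1.310 s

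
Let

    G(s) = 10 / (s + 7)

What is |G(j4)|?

Substitute s = j4: numerator = 10, denominator = 7 + j4.
|G(j4)| = |10| / |7 + j4| = 10 / 8.0623 ≈ 1.240.

|G(j4)| ≈ 1.240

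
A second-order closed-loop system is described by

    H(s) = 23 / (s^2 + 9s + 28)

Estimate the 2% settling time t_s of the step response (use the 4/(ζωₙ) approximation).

t_s ≈ 0.8889 s

Comparing s^2 + 9s + 28 to s^2 + 2ζωₙs + ωₙ²: ωₙ = √28 ≈ 5.292 rad/s and ζ = 9/(2·√28) ≈ 0.8504.
ζωₙ = 9/2 = 4.5, so t_s ≈ 4/(ζωₙ) = 4/4.5 ≈ 0.8889 s.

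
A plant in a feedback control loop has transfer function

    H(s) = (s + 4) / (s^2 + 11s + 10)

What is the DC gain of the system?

H(0) = 2/5 ≈ 0.4000

Set s = 0: H(0) = (4) / (10) = 2/5.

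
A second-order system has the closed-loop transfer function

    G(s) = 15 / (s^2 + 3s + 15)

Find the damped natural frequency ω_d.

ω_d ≈ 3.571 rad/s

Comparing s^2 + 3s + 15 to s^2 + 2ζωₙs + ωₙ²: ωₙ = √15 ≈ 3.873 rad/s and ζ = 3/(2·√15) ≈ 0.3873.
ζωₙ = 3/2 = 1.5, so ω_d = ωₙ√(1−ζ²) = √(ωₙ² − (ζωₙ)²) = √(15 − 1.5²) = √12.75 ≈ 3.571 rad/s.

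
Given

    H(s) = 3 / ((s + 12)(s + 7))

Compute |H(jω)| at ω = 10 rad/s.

|H(j10)| ≈ 0.01573

Substitute s = j10: numerator = 3, denominator = -16 + j190.
|H(j10)| = |3| / |-16 + j190| = 3 / 190.67 ≈ 0.01573.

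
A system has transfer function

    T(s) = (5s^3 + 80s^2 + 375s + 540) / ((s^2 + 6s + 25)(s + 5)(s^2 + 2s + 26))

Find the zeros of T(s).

s = -3, -4, -9

Set the numerator to zero: 5s^3 + 80s^2 + 375s + 540 = 0, i.e. 5·(s^3 + 16s^2 + 75s + 108) = 0.
Factoring: (s + 3)(s + 4)(s + 9) = 0.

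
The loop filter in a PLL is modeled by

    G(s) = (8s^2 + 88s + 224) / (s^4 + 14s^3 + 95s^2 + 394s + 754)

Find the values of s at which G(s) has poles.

s = -5 + j, -5 - j, -2 + 5j, -2 - 5j

The poles are the roots of the denominator s^4 + 14s^3 + 95s^2 + 394s + 754 = 0.
No real roots exist; factor into two real quadratics: (s^2 + 10s + 26)(s^2 + 4s + 29) = 0.
Each quadratic gives a conjugate pair via the quadratic formula.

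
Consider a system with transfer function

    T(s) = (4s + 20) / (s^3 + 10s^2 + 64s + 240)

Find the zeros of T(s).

s = -5

Set the numerator to zero: 4s + 20 = 0, i.e. 4·(s + 5) = 0.
So s = -5.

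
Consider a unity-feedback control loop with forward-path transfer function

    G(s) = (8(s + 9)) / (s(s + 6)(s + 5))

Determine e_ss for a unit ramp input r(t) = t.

e_ss = 0.4167

G(s) has one pole at the origin.
This is a Type 1 system. Kv = lim_{s→0} s·G(s) = 72/30 = 12/5.
e_ss = 1/Kv = 1/(12/5) = 5/12 ≈ 0.4167.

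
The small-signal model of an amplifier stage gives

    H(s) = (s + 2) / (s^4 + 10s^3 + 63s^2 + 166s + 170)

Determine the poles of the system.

s = -2 ± j, -3 ± 5j

The poles are the roots of the denominator s^4 + 10s^3 + 63s^2 + 166s + 170 = 0.
No real roots exist; factor into two real quadratics: (s^2 + 4s + 5)(s^2 + 6s + 34) = 0.
Each quadratic gives a conjugate pair via the quadratic formula.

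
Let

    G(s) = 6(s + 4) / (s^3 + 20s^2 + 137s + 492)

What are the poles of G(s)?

s = -4 + 5j, -4 - 5j, -12

The poles are the roots of the denominator s^3 + 20s^2 + 137s + 492 = 0.
Trying s = -12: the polynomial evaluates to 0, so (s + 12) is a factor.
Dividing out leaves s^2 + 8s + 41 = 0.
The quadratic formula then gives s = -4 ± 5j.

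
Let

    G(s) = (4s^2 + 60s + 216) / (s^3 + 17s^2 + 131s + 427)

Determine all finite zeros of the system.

s = -9, -6

Set the numerator to zero: 4s^2 + 60s + 216 = 0, i.e. 4·(s^2 + 15s + 54) = 0.
Factoring: (s + 9)(s + 6) = 0.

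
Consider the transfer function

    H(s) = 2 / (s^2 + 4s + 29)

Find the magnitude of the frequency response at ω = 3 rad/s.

Substitute s = j3: numerator = 2, denominator = 20 + j12.
|H(j3)| = |2| / |20 + j12| = 2 / 23.324 ≈ 0.08575.

|H(j3)| ≈ 0.08575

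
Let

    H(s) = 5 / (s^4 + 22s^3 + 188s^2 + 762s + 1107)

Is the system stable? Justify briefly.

stable

The denominator s^4 + 22s^3 + 188s^2 + 762s + 1107 factors as (s + 9)(s + 3)(s^2 + 10s + 41), giving poles at s = -9, -3, -5 ± 4j.
Since all poles lie strictly in the left half-plane, the system is stable.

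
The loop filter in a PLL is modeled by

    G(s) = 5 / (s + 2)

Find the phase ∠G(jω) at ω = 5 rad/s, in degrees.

At s = j5: numerator = 5, denominator = 2 + j5.
∠G = ∠num − ∠den = 0° − (68.199°) = -68.20°.

∠G(j5) ≈ -68.20°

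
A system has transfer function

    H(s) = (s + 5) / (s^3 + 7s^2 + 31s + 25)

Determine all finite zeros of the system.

Set the numerator to zero: s + 5 = 0.
So s = -5.

s = -5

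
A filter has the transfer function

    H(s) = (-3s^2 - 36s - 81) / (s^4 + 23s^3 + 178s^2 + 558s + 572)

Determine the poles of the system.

The poles are the roots of the denominator s^4 + 23s^3 + 178s^2 + 558s + 572 = 0.
Trying s = -2: the polynomial evaluates to 0, so (s + 2) is a factor.
Dividing out leaves s^3 + 21s^2 + 136s + 286 = 0.
This factors further as (s^2 + 10s + 26)(s + 11) = 0.

s = -2, -5 ± j, -11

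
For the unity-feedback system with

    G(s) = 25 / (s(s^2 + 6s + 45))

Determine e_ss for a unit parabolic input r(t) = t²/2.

G(s) has one pole at the origin.
This is a Type 1 system; Ka = lim_{s→0} s^2·G(s) = 0, so the steady-state error for a parabola input is infinite.

e_ss = ∞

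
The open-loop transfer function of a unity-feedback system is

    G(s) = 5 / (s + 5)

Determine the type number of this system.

Type 0

The denominator has no factor of s at the origin — no free integrator — so this is a Type 0 system.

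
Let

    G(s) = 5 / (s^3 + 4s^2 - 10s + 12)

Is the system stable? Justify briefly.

unstable

The denominator s^3 + 4s^2 - 10s + 12 factors as (s + 6)(s^2 - 2s + 2), giving poles at s = -6, 1 + j, 1 - j.
Since the pole(s) at s = 1 + j, 1 - j lie in the right half-plane, the system is unstable.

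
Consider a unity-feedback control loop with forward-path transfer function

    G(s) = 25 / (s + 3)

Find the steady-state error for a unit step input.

e_ss = 0.1071

G(s) has no poles at the origin.
This is a Type 0 system. Kp = lim_{s→0} G(s) = 25/3.
e_ss = 1/(1 + Kp) = 1/(1 + 25/3) = 3/28 ≈ 0.1071.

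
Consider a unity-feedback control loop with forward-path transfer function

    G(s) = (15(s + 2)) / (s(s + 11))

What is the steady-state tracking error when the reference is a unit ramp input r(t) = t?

e_ss = 0.3667

G(s) has one pole at the origin.
This is a Type 1 system. Kv = lim_{s→0} s·G(s) = 30/11.
e_ss = 1/Kv = 1/(30/11) = 11/30 ≈ 0.3667.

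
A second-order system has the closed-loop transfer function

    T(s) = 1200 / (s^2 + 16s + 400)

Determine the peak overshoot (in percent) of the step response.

Comparing s^2 + 16s + 400 to s^2 + 2ζωₙs + ωₙ²: ωₙ = 20 rad/s and ζ = 16/(2·20) = 0.4.
%OS = 100·exp(−πζ/√(1−ζ²)) = 100·exp(−π·0.4/√(1−0.4²)) ≈ 25.4%.

%OS ≈ 25.4%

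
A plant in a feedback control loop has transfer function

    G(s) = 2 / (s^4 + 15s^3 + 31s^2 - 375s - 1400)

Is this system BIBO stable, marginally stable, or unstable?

The denominator s^4 + 15s^3 + 31s^2 - 375s - 1400 factors as (s + 7)(s + 5)(s - 5)(s + 8), giving poles at s = -7, -5, 5, -8.
Since the pole(s) at s = 5 lie in the right half-plane, the system is unstable.

unstable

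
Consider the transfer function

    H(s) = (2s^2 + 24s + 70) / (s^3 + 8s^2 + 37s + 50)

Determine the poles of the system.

The poles are the roots of the denominator s^3 + 8s^2 + 37s + 50 = 0.
Trying s = -2: the polynomial evaluates to 0, so (s + 2) is a factor.
Dividing out leaves s^2 + 6s + 25 = 0.
The quadratic formula then gives s = -3 ± 4j.

s = -3 ± 4j, -2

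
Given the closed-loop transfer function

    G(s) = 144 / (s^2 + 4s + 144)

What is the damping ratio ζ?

Compare the denominator to the standard form s^2 + 2ζωₙs + ωₙ².
ωₙ² = 144, so ωₙ = 12 rad/s.
2ζωₙ = 4, so ζ = 4/(2·12) ≈ 0.1667.

ζ ≈ 0.1667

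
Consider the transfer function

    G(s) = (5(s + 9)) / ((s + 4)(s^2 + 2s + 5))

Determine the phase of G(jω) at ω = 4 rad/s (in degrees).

∠G(j4) ≈ -165.0°

At s = j4: numerator = 45 + j20, denominator = -76 - j12.
∠G = ∠num − ∠den = 23.962° − (-171.03°) = 195.0°, which wraps to -165.0°.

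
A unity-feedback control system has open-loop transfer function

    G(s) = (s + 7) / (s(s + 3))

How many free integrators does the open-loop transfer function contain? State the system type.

The denominator has 1 factor of s at the origin (free integrator), so this is a Type 1 system.

Type 1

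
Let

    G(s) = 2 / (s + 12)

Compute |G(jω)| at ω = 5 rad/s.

|G(j5)| ≈ 0.1538

Substitute s = j5: numerator = 2, denominator = 12 + j5.
|G(j5)| = |2| / |12 + j5| = 2 / 13 ≈ 0.1538.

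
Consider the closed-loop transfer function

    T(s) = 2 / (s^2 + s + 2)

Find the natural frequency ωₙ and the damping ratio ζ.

ωₙ ≈ 1.414 rad/s, ζ ≈ 0.3536

Compare the denominator to the standard form s^2 + 2ζωₙs + ωₙ².
ωₙ² = 2, so ωₙ = √2 ≈ 1.414 rad/s.
2ζωₙ = 1, so ζ = 1/(2·√2) ≈ 0.3536.
With ζ = 0.3536 the response is underdamped.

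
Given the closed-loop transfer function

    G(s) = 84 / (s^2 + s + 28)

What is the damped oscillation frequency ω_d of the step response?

ω_d ≈ 5.268 rad/s

Comparing s^2 + s + 28 to s^2 + 2ζωₙs + ωₙ²: ωₙ = √28 ≈ 5.292 rad/s and ζ = 1/(2·√28) ≈ 0.09449.
ζωₙ = 1/2 = 0.5, so ω_d = ωₙ√(1−ζ²) = √(ωₙ² − (ζωₙ)²) = √(28 − 0.5²) = √27.75 ≈ 5.268 rad/s.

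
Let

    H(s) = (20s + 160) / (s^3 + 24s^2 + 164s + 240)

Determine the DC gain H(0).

H(0) = 2/3 ≈ 0.6667

Set s = 0: H(0) = (160) / (240) = 2/3.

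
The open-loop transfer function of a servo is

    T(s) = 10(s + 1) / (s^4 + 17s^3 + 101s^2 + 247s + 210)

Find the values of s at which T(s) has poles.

s = -2, -7, -5, -3

The poles are the roots of the denominator s^4 + 17s^3 + 101s^2 + 247s + 210 = 0.
Trying s = -2: the polynomial evaluates to 0, so (s + 2) is a factor.
Dividing out leaves s^3 + 15s^2 + 71s + 105 = 0.
This factors further as (s + 7)(s + 5)(s + 3) = 0.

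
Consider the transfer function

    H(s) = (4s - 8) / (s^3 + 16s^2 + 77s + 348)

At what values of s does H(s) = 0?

Set the numerator to zero: 4s - 8 = 0, i.e. 4·(s - 2) = 0.
So s = 2.

s = 2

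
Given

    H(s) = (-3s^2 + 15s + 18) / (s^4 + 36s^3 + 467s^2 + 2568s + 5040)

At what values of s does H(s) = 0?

s = -1, 6

Set the numerator to zero: -3s^2 + 15s + 18 = 0, i.e. -3·(s^2 - 5s - 6) = 0.
Factoring: (s + 1)(s - 6) = 0.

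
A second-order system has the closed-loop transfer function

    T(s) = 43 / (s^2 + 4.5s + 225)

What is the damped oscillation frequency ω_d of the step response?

Comparing s^2 + 4.5s + 225 to s^2 + 2ζωₙs + ωₙ²: ωₙ = 15 rad/s and ζ = 4.5/(2·15) = 0.15.
ζωₙ = 4.5/2 = 2.25, so ω_d = ωₙ√(1−ζ²) = √(ωₙ² − (ζωₙ)²) = √(225 − 2.25²) = √219.9375 ≈ 14.83 rad/s.

ω_d ≈ 14.83 rad/s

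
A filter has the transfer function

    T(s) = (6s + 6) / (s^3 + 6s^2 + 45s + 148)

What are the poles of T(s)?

The poles are the roots of the denominator s^3 + 6s^2 + 45s + 148 = 0.
Trying s = -4: the polynomial evaluates to 0, so (s + 4) is a factor.
Dividing out leaves s^2 + 2s + 37 = 0.
The quadratic formula then gives s = -1 ± 6j.

s = -1 ± 6j, -4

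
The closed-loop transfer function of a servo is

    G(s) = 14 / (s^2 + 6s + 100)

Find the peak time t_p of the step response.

Comparing s^2 + 6s + 100 to s^2 + 2ζωₙs + ωₙ²: ωₙ = 10 rad/s and ζ = 6/(2·10) = 0.3.
ζωₙ = 6/2 = 3, so ω_d = ωₙ√(1−ζ²) = √(ωₙ² − (ζωₙ)²) = √(100 − 3²) = √91 ≈ 9.539 rad/s.
t_p = π/ω_d = π/9.539 ≈ 0.3293 s.

t_p ≈ 0.3293 s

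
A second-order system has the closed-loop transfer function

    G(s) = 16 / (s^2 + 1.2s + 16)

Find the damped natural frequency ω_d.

Comparing s^2 + 1.2s + 16 to s^2 + 2ζωₙs + ωₙ²: ωₙ = 4 rad/s and ζ = 1.2/(2·4) = 0.15.
ζωₙ = 1.2/2 = 0.6, so ω_d = ωₙ√(1−ζ²) = √(ωₙ² − (ζωₙ)²) = √(16 − 0.6²) = √15.64 ≈ 3.955 rad/s.

ω_d ≈ 3.955 rad/s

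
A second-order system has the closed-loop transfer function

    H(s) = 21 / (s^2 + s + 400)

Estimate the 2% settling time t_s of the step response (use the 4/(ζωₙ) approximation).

Comparing s^2 + s + 400 to s^2 + 2ζωₙs + ωₙ²: ωₙ = 20 rad/s and ζ = 1/(2·20) = 0.025.
ζωₙ = 1/2 = 0.5, so t_s ≈ 4/(ζωₙ) = 4/0.5 = 8 s.

t_s ≈ 8 s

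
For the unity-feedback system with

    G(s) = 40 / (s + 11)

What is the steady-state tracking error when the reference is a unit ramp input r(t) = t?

G(s) has no poles at the origin.
This is a Type 0 system; Kv = lim_{s→0} s·G(s) = 0, so the steady-state error for a ramp input is infinite.

e_ss = ∞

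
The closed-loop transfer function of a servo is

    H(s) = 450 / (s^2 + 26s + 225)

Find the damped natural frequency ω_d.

Comparing s^2 + 26s + 225 to s^2 + 2ζωₙs + ωₙ²: ωₙ = 15 rad/s and ζ = 26/(2·15) ≈ 0.8667.
ζωₙ = 26/2 = 13, so ω_d = ωₙ√(1−ζ²) = √(ωₙ² − (ζωₙ)²) = √(225 − 13²) = √56 ≈ 7.483 rad/s.

ω_d ≈ 7.483 rad/s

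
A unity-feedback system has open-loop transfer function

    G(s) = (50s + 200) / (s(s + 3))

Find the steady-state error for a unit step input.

e_ss = 0

G(s) has one pole at the origin.
This is a Type 1 system; for a step input the steady-state error is zero.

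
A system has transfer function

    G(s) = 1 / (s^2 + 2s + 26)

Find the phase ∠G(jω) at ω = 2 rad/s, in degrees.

At s = j2: numerator = 1, denominator = 22 + j4.
∠G = ∠num − ∠den = 0° − (10.305°) = -10.30°.

∠G(j2) ≈ -10.30°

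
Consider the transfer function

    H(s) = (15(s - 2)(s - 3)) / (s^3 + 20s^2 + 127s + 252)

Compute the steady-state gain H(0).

H(0) = 5/14 ≈ 0.3571

Set s = 0: H(0) = (90) / (252) = 5/14.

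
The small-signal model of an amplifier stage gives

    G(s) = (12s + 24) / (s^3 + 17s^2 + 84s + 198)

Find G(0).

G(0) = 4/33 ≈ 0.1212

Set s = 0: G(0) = (24) / (198) = 4/33.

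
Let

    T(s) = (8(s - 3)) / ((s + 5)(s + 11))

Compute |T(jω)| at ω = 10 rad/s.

|T(j10)| ≈ 0.5025

Substitute s = j10: numerator = -24 + j80, denominator = -45 + j160.
|T(j10)| = |-24 + j80| / |-45 + j160| = 83.522 / 166.21 ≈ 0.5025.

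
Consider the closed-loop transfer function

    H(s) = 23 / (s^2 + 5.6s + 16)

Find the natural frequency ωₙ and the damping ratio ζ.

ωₙ = 4 rad/s, ζ = 0.7

Compare the denominator to the standard form s^2 + 2ζωₙs + ωₙ².
ωₙ² = 16, so ωₙ = 4 rad/s.
2ζωₙ = 5.6, so ζ = 5.6/(2·4) = 0.7.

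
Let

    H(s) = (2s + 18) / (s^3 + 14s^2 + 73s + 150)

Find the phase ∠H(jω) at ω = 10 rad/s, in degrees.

∠H(j10) ≈ -144.2°

At s = j10: numerator = 18 + j20, denominator = -1250 - j270.
∠H = ∠num − ∠den = 48.013° − (-167.81°) = 215.8°, which wraps to -144.2°.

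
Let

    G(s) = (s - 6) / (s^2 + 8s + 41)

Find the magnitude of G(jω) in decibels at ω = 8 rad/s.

|G(j8)|_dB ≈ -16.7 dB

Substitute s = j8: numerator = -6 + j8, denominator = -23 + j64.
|G(j8)| = |-6 + j8| / |-23 + j64| = 10 / 68.007 ≈ 0.1470.
In decibels: 20·log₁₀(0.1470) ≈ -16.7 dB.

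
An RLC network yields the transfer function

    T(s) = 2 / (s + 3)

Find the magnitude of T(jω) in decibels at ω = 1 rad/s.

|T(j1)|_dB ≈ -3.98 dB

Substitute s = j1: numerator = 2, denominator = 3 + j1.
|T(j1)| = |2| / |3 + j1| = 2 / 3.1623 ≈ 0.6325.
In decibels: 20·log₁₀(0.6325) ≈ -3.98 dB.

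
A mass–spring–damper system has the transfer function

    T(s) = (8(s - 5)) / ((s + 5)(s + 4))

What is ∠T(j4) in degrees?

∠T(j4) ≈ 57.68°

At s = j4: numerator = -40 + j32, denominator = 4 + j36.
∠T = ∠num − ∠den = 141.34° − (83.660°) = 57.68°.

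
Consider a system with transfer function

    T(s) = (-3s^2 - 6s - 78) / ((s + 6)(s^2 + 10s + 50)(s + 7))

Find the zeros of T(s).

s = -1 + 5j, -1 - 5j

Set the numerator to zero: -3s^2 - 6s - 78 = 0, i.e. -3·(s^2 + 2s + 26) = 0.
Factoring: (s^2 + 2s + 26) = 0.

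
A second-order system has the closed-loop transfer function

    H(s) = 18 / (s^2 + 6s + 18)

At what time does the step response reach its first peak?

t_p ≈ 1.047 s

Comparing s^2 + 6s + 18 to s^2 + 2ζωₙs + ωₙ²: ωₙ = √18 ≈ 4.243 rad/s and ζ = 6/(2·√18) ≈ 0.7071.
ζωₙ = 6/2 = 3, so ω_d = ωₙ√(1−ζ²) = √(ωₙ² − (ζωₙ)²) = √(18 − 3²) = √9 = 3 rad/s.
t_p = π/ω_d = π/3 ≈ 1.047 s.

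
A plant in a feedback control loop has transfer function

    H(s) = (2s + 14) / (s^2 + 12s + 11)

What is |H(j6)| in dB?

Substitute s = j6: numerator = 14 + j12, denominator = -25 + j72.
|H(j6)| = |14 + j12| / |-25 + j72| = 18.439 / 76.217 ≈ 0.2419.
In decibels: 20·log₁₀(0.2419) ≈ -12.3 dB.

|H(j6)|_dB ≈ -12.3 dB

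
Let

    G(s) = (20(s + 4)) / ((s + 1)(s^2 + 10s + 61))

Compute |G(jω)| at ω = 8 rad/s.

Substitute s = j8: numerator = 80 + j160, denominator = -643 + j56.
|G(j8)| = |80 + j160| / |-643 + j56| = 178.89 / 645.43 ≈ 0.2772.

|G(j8)| ≈ 0.2772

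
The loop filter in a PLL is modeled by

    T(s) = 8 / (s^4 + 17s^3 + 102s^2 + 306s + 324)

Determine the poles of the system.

The poles are the roots of the denominator s^4 + 17s^3 + 102s^2 + 306s + 324 = 0.
Trying s = -2: the polynomial evaluates to 0, so (s + 2) is a factor.
Dividing out leaves s^3 + 15s^2 + 72s + 162 = 0.
This factors further as (s^2 + 6s + 18)(s + 9) = 0.

s = -3 ± 3j, -2, -9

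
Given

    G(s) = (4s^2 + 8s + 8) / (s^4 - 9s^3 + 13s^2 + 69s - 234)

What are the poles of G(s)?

s = 3 ± 2j, 6, -3

The poles are the roots of the denominator s^4 - 9s^3 + 13s^2 + 69s - 234 = 0.
Trying s = 6: the polynomial evaluates to 0, so (s - 6) is a factor.
Dividing out leaves s^3 - 3s^2 - 5s + 39 = 0.
This factors further as (s^2 - 6s + 13)(s + 3) = 0.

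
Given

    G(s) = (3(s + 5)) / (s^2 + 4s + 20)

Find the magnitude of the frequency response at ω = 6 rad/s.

Substitute s = j6: numerator = 15 + j18, denominator = -16 + j24.
|G(j6)| = |15 + j18| / |-16 + j24| = 23.431 / 28.844 ≈ 0.8123.

|G(j6)| ≈ 0.8123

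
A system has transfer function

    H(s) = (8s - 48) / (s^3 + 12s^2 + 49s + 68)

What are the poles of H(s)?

The poles are the roots of the denominator s^3 + 12s^2 + 49s + 68 = 0.
Trying s = -4: the polynomial evaluates to 0, so (s + 4) is a factor.
Dividing out leaves s^2 + 8s + 17 = 0.
The quadratic formula then gives s = -4 ± 1j.

s = -4 ± j, -4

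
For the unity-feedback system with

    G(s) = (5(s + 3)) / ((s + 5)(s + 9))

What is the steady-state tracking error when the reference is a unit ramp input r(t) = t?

G(s) has no poles at the origin.
This is a Type 0 system; Kv = lim_{s→0} s·G(s) = 0, so the steady-state error for a ramp input is infinite.

e_ss = ∞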